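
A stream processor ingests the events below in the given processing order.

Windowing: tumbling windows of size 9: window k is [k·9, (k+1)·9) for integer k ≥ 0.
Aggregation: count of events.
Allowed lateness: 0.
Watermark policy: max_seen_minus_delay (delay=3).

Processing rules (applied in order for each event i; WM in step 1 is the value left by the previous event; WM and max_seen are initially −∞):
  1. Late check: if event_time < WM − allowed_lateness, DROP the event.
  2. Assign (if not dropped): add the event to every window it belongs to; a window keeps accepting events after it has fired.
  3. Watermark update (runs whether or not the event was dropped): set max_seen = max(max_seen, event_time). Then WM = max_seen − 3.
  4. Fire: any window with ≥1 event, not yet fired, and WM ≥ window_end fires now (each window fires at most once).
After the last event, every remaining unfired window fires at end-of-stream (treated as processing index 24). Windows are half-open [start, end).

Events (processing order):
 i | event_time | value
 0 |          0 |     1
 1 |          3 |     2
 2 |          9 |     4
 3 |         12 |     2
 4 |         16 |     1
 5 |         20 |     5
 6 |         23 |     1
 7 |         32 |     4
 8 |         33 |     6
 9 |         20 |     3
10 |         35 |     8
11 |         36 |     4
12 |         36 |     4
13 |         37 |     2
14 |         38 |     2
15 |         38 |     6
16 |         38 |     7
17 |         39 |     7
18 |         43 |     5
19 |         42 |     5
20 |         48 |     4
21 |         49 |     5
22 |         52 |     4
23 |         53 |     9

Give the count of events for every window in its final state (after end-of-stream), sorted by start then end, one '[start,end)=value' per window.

i=0 t=0 v=1: → [0,9); WM=-3
i=1 t=3 v=2: → [0,9); WM=0
i=2 t=9 v=4: → [9,18); WM=6
i=3 t=12 v=2: → [9,18); WM=9; [0,9) fires=2
i=4 t=16 v=1: → [9,18); WM=13
i=5 t=20 v=5: → [18,27); WM=17
i=6 t=23 v=1: → [18,27); WM=20; [9,18) fires=3
i=7 t=32 v=4: → [27,36); WM=29; [18,27) fires=2
i=8 t=33 v=6: → [27,36); WM=30
i=9 t=20 v=3: DROP (t<30-0); WM=30
i=10 t=35 v=8: → [27,36); WM=32
i=11 t=36 v=4: → [36,45); WM=33
i=12 t=36 v=4: → [36,45); WM=33
i=13 t=37 v=2: → [36,45); WM=34
i=14 t=38 v=2: → [36,45); WM=35
i=15 t=38 v=6: → [36,45); WM=35
i=16 t=38 v=7: → [36,45); WM=35
i=17 t=39 v=7: → [36,45); WM=36; [27,36) fires=3
i=18 t=43 v=5: → [36,45); WM=40
i=19 t=42 v=5: → [36,45); WM=40
i=20 t=48 v=4: → [45,54); WM=45; [36,45) fires=9
i=21 t=49 v=5: → [45,54); WM=46
i=22 t=52 v=4: → [45,54); WM=49
i=23 t=53 v=9: → [45,54); WM=50

[0,9)=2 [9,18)=3 [18,27)=2 [27,36)=3 [36,45)=9 [45,54)=4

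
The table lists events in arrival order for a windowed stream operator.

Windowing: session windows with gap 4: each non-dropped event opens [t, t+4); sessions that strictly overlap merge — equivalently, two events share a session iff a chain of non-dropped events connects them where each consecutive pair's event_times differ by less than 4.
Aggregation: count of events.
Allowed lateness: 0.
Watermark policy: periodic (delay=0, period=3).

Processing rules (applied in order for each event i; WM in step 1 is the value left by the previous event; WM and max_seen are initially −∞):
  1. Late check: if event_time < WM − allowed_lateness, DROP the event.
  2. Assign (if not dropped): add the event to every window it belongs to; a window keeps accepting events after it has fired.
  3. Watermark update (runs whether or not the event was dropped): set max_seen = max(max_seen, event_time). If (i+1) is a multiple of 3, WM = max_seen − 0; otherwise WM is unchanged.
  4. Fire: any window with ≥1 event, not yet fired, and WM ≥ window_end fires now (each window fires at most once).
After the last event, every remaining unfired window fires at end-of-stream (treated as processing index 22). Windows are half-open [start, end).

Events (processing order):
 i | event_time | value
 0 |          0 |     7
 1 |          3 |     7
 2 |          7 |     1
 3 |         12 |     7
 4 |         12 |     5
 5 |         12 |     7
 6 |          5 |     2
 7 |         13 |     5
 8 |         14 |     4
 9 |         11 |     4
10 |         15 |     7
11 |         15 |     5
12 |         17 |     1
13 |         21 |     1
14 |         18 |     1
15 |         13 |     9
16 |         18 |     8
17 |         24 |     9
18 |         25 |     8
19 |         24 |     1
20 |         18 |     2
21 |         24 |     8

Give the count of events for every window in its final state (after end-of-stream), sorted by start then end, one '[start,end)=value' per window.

i=0 t=0 v=7: → [0,4); WM=−∞
i=1 t=3 v=7: → [0,7); WM=−∞
i=2 t=7 v=1: → [7,11); WM=7
i=3 t=12 v=7: → [12,16); WM=7
i=4 t=12 v=5: → [12,16); WM=7
i=5 t=12 v=7: → [12,16); WM=12
i=6 t=5 v=2: DROP (t<12-0); WM=12
i=7 t=13 v=5: → [12,17); WM=12
i=8 t=14 v=4: → [12,18); WM=14
i=9 t=11 v=4: DROP (t<14-0); WM=14
i=10 t=15 v=7: → [12,19); WM=14
i=11 t=15 v=5: → [12,19); WM=15
i=12 t=17 v=1: → [12,21); WM=15
i=13 t=21 v=1: → [21,25); WM=15
i=14 t=18 v=1: → [12,25); WM=21
i=15 t=13 v=9: DROP (t<21-0); WM=21
i=16 t=18 v=8: DROP (t<21-0); WM=21
i=17 t=24 v=9: → [12,28); WM=24
i=18 t=25 v=8: → [12,29); WM=24
i=19 t=24 v=1: → [12,29); WM=24
i=20 t=18 v=2: DROP (t<24-0); WM=25
i=21 t=24 v=8: DROP (t<25-0); WM=25

[0,7)=2 [7,11)=1 [12,29)=13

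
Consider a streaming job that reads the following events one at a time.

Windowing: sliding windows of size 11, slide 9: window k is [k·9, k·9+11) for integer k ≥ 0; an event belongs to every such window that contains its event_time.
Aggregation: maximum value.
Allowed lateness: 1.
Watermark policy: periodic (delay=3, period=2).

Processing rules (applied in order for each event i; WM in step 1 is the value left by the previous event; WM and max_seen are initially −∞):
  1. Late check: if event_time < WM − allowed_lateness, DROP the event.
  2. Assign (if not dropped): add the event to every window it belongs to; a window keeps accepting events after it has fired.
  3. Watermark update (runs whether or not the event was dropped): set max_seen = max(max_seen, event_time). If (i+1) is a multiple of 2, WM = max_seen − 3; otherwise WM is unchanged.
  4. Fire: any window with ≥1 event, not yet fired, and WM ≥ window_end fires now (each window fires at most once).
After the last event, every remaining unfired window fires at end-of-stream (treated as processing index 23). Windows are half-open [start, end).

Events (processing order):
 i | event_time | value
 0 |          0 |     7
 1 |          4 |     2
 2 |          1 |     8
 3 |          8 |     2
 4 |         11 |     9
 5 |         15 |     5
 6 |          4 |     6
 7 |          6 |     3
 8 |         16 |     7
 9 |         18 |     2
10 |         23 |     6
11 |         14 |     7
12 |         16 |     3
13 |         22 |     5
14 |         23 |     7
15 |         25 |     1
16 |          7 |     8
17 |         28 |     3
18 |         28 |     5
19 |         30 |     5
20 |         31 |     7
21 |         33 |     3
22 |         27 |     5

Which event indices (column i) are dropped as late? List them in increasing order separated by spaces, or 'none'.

6 7 12 16 22

i=0 t=0 v=7: → [0,11); WM=−∞
i=1 t=4 v=2: → [0,11); WM=1
i=2 t=1 v=8: → [0,11); WM=1
i=3 t=8 v=2: → [0,11); WM=5
i=4 t=11 v=9: → [9,20); WM=5
i=5 t=15 v=5: → [9,20); WM=12; [0,11) fires=8
i=6 t=4 v=6: DROP (t<12-1); WM=12
i=7 t=6 v=3: DROP (t<12-1); WM=12
i=8 t=16 v=7: → [9,20); WM=12
i=9 t=18 v=2: → [18,29),[9,20); WM=15
i=10 t=23 v=6: → [18,29); WM=15
i=11 t=14 v=7: → [9,20); WM=20; [9,20) fires=9
i=12 t=16 v=3: DROP (t<20-1); WM=20
i=13 t=22 v=5: → [18,29); WM=20
i=14 t=23 v=7: → [18,29); WM=20
i=15 t=25 v=1: → [18,29); WM=22
i=16 t=7 v=8: DROP (t<22-1); WM=22
i=17 t=28 v=3: → [27,38),[18,29); WM=25
i=18 t=28 v=5: → [27,38),[18,29); WM=25
i=19 t=30 v=5: → [27,38); WM=27
i=20 t=31 v=7: → [27,38); WM=27
i=21 t=33 v=3: → [27,38); WM=30; [18,29) fires=7
i=22 t=27 v=5: DROP (t<30-1); WM=30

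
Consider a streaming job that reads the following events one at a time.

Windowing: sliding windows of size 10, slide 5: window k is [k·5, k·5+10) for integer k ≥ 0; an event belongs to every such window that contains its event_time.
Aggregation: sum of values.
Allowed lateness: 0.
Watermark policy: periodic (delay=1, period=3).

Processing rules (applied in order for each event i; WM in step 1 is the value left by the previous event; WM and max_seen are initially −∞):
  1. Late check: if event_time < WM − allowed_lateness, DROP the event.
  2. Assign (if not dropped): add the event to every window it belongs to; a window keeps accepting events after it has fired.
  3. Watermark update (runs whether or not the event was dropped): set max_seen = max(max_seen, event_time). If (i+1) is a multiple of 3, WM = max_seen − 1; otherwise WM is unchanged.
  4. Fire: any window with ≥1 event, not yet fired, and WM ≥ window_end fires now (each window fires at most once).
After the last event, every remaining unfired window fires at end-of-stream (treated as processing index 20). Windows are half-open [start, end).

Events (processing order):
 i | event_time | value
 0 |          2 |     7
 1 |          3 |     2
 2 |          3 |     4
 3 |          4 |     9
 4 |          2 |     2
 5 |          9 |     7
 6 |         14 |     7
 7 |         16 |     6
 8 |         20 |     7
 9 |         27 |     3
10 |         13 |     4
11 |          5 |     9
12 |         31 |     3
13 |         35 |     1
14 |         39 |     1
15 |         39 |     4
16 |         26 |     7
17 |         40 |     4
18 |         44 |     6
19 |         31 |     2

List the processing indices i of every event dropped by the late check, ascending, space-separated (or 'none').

10 11 16 19

i=0 t=2 v=7: → [0,10); WM=−∞
i=1 t=3 v=2: → [0,10); WM=−∞
i=2 t=3 v=4: → [0,10); WM=2
i=3 t=4 v=9: → [0,10); WM=2
i=4 t=2 v=2: → [0,10); WM=2
i=5 t=9 v=7: → [5,15),[0,10); WM=8
i=6 t=14 v=7: → [10,20),[5,15); WM=8
i=7 t=16 v=6: → [15,25),[10,20); WM=8
i=8 t=20 v=7: → [20,30),[15,25); WM=19; [0,10) fires=31 [5,15) fires=14
i=9 t=27 v=3: → [25,35),[20,30); WM=19
i=10 t=13 v=4: DROP (t<19-0); WM=19
i=11 t=5 v=9: DROP (t<19-0); WM=26; [10,20) fires=13 [15,25) fires=13
i=12 t=31 v=3: → [30,40),[25,35); WM=26
i=13 t=35 v=1: → [35,45),[30,40); WM=26
i=14 t=39 v=1: → [35,45),[30,40); WM=38; [20,30) fires=10 [25,35) fires=6
i=15 t=39 v=4: → [35,45),[30,40); WM=38
i=16 t=26 v=7: DROP (t<38-0); WM=38
i=17 t=40 v=4: → [40,50),[35,45); WM=39
i=18 t=44 v=6: → [40,50),[35,45); WM=39
i=19 t=31 v=2: DROP (t<39-0); WM=39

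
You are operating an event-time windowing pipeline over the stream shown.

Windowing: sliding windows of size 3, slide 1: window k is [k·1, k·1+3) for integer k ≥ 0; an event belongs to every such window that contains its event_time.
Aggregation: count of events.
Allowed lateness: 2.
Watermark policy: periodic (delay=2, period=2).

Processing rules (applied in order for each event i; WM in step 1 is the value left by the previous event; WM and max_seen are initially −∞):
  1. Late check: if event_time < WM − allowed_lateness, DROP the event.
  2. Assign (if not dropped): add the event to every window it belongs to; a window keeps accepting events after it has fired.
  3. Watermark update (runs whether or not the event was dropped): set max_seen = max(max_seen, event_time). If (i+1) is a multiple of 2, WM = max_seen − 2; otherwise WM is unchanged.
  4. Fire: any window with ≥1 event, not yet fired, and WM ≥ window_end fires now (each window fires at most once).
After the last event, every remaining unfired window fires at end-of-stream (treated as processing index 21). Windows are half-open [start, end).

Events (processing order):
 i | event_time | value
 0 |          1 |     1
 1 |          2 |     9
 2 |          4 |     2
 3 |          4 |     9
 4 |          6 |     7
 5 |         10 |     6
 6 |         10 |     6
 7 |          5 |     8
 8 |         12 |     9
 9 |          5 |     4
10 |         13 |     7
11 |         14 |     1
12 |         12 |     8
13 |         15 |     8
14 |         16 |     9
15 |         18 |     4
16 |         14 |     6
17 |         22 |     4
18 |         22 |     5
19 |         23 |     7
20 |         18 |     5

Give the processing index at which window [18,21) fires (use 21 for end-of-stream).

i=0 t=1 v=1: → [1,4),[0,3); WM=−∞
i=1 t=2 v=9: → [2,5),[1,4),[0,3); WM=0
i=2 t=4 v=2: → [4,7),[3,6),[2,5); WM=0
i=3 t=4 v=9: → [4,7),[3,6),[2,5); WM=2
i=4 t=6 v=7: → [6,9),[5,8),[4,7); WM=2
i=5 t=10 v=6: → [10,13),[9,12),[8,11); WM=8; [0,3) fires=2 [1,4) fires=2 [2,5) fires=3 [3,6) fires=2 [4,7) fires=3 [5,8) fires=1
i=6 t=10 v=6: → [10,13),[9,12),[8,11); WM=8
i=7 t=5 v=8: DROP (t<8-2); WM=8
i=8 t=12 v=9: → [12,15),[11,14),[10,13); WM=8
i=9 t=5 v=4: DROP (t<8-2); WM=10; [6,9) fires=1
i=10 t=13 v=7: → [13,16),[12,15),[11,14); WM=10
i=11 t=14 v=1: → [14,17),[13,16),[12,15); WM=12; [8,11) fires=2 [9,12) fires=2
i=12 t=12 v=8: → [12,15),[11,14),[10,13); WM=12
i=13 t=15 v=8: → [15,18),[14,17),[13,16); WM=13; [10,13) fires=4
i=14 t=16 v=9: → [16,19),[15,18),[14,17); WM=13
i=15 t=18 v=4: → [18,21),[17,20),[16,19); WM=16; [11,14) fires=3 [12,15) fires=4 [13,16) fires=3
i=16 t=14 v=6: → [14,17),[13,16),[12,15); WM=16
i=17 t=22 v=4: → [22,25),[21,24),[20,23); WM=20; [14,17) fires=4 [15,18) fires=2 [16,19) fires=2 [17,20) fires=1
i=18 t=22 v=5: → [22,25),[21,24),[20,23); WM=20
i=19 t=23 v=7: → [23,26),[22,25),[21,24); WM=21; [18,21) fires=1
i=20 t=18 v=5: DROP (t<21-2); WM=21

19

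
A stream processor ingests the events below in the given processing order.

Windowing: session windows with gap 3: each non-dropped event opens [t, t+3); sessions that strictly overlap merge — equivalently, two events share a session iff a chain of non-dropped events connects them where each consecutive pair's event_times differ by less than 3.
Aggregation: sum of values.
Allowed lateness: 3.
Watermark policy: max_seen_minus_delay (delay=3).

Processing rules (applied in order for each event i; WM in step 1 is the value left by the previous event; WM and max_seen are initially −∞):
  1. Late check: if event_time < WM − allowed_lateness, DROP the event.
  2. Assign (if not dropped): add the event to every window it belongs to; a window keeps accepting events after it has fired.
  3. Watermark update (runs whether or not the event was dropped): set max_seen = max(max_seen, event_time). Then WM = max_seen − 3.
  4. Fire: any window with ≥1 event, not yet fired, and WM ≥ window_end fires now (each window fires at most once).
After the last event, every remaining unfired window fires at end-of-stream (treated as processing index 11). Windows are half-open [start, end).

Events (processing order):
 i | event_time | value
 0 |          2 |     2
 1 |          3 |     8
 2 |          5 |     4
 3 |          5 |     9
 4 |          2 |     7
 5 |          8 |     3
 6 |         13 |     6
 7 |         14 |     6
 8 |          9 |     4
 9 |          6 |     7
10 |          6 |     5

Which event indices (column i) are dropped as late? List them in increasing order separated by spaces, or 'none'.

9 10

i=0 t=2 v=2: → [2,5); WM=-1
i=1 t=3 v=8: → [2,6); WM=0
i=2 t=5 v=4: → [2,8); WM=2
i=3 t=5 v=9: → [2,8); WM=2
i=4 t=2 v=7: → [2,8); WM=2
i=5 t=8 v=3: → [8,11); WM=5
i=6 t=13 v=6: → [13,16); WM=10
i=7 t=14 v=6: → [13,17); WM=11
i=8 t=9 v=4: → [8,12); WM=11
i=9 t=6 v=7: DROP (t<11-3); WM=11
i=10 t=6 v=5: DROP (t<11-3); WM=11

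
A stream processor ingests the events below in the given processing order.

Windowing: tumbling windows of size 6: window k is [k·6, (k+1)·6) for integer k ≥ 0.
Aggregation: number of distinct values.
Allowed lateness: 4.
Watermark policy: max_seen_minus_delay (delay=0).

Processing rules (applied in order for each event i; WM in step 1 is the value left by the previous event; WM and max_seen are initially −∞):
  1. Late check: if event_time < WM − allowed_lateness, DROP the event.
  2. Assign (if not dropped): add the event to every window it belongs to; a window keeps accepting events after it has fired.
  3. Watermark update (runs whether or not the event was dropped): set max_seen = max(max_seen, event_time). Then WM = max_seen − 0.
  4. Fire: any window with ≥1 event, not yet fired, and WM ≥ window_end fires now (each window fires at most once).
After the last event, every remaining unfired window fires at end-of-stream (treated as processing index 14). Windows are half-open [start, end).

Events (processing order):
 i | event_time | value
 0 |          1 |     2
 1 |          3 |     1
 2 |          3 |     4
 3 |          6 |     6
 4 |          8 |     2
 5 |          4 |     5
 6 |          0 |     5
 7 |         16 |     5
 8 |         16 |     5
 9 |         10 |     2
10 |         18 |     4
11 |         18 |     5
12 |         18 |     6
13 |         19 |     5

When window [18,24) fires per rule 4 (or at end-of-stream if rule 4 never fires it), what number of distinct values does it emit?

3

i=0 t=1 v=2: → [0,6); WM=1
i=1 t=3 v=1: → [0,6); WM=3
i=2 t=3 v=4: → [0,6); WM=3
i=3 t=6 v=6: → [6,12); WM=6; [0,6) fires=3
i=4 t=8 v=2: → [6,12); WM=8
i=5 t=4 v=5: → [0,6); WM=8
i=6 t=0 v=5: DROP (t<8-4); WM=8
i=7 t=16 v=5: → [12,18); WM=16; [6,12) fires=2
i=8 t=16 v=5: → [12,18); WM=16
i=9 t=10 v=2: DROP (t<16-4); WM=16
i=10 t=18 v=4: → [18,24); WM=18; [12,18) fires=1
i=11 t=18 v=5: → [18,24); WM=18
i=12 t=18 v=6: → [18,24); WM=18
i=13 t=19 v=5: → [18,24); WM=19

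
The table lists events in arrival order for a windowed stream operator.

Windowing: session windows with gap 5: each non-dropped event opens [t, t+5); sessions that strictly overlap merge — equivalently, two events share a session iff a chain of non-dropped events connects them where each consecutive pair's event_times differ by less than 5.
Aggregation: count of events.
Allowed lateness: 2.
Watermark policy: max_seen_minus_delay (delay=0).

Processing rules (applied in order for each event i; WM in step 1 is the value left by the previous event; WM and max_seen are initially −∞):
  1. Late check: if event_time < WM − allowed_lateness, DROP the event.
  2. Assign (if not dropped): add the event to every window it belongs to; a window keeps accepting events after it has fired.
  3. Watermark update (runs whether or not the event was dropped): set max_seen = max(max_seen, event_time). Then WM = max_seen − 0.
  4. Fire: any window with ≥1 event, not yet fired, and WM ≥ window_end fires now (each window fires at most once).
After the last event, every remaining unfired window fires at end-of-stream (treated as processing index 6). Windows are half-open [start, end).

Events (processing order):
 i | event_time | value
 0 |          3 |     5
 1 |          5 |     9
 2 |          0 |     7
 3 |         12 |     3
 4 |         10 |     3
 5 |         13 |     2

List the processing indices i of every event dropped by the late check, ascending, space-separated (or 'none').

i=0 t=3 v=5: → [3,8); WM=3
i=1 t=5 v=9: → [3,10); WM=5
i=2 t=0 v=7: DROP (t<5-2); WM=5
i=3 t=12 v=3: → [12,17); WM=12
i=4 t=10 v=3: → [10,17); WM=12
i=5 t=13 v=2: → [10,18); WM=13

2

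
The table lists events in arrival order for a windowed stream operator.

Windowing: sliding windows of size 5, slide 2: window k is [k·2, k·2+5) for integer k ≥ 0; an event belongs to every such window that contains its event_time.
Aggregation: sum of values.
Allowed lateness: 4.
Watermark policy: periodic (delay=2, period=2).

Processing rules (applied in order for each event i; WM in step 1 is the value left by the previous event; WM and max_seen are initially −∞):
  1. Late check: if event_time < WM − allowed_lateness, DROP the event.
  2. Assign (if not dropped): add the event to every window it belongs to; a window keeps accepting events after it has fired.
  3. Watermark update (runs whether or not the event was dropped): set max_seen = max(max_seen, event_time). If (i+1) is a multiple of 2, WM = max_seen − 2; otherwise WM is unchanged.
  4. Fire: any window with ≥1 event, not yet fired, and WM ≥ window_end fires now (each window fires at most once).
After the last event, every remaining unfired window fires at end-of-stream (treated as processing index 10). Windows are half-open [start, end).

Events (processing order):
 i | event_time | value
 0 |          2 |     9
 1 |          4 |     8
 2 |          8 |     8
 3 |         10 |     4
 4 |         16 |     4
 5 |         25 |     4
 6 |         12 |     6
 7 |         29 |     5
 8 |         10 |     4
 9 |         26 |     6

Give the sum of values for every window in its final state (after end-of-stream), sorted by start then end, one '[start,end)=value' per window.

i=0 t=2 v=9: → [2,7),[0,5); WM=−∞
i=1 t=4 v=8: → [4,9),[2,7),[0,5); WM=2
i=2 t=8 v=8: → [8,13),[6,11),[4,9); WM=2
i=3 t=10 v=4: → [10,15),[8,13),[6,11); WM=8; [0,5) fires=17 [2,7) fires=17
i=4 t=16 v=4: → [16,21),[14,19),[12,17); WM=8
i=5 t=25 v=4: → [24,29),[22,27); WM=23; [4,9) fires=16 [6,11) fires=12 [8,13) fires=12 [10,15) fires=4 [12,17) fires=4 [14,19) fires=4 [16,21) fires=4
i=6 t=12 v=6: DROP (t<23-4); WM=23
i=7 t=29 v=5: → [28,33),[26,31); WM=27; [22,27) fires=4
i=8 t=10 v=4: DROP (t<27-4); WM=27
i=9 t=26 v=6: → [26,31),[24,29),[22,27); WM=27

[0,5)=17 [2,7)=17 [4,9)=16 [6,11)=12 [8,13)=12 [10,15)=4 [12,17)=4 [14,19)=4 [16,21)=4 [22,27)=10 [24,29)=10 [26,31)=11 [28,33)=5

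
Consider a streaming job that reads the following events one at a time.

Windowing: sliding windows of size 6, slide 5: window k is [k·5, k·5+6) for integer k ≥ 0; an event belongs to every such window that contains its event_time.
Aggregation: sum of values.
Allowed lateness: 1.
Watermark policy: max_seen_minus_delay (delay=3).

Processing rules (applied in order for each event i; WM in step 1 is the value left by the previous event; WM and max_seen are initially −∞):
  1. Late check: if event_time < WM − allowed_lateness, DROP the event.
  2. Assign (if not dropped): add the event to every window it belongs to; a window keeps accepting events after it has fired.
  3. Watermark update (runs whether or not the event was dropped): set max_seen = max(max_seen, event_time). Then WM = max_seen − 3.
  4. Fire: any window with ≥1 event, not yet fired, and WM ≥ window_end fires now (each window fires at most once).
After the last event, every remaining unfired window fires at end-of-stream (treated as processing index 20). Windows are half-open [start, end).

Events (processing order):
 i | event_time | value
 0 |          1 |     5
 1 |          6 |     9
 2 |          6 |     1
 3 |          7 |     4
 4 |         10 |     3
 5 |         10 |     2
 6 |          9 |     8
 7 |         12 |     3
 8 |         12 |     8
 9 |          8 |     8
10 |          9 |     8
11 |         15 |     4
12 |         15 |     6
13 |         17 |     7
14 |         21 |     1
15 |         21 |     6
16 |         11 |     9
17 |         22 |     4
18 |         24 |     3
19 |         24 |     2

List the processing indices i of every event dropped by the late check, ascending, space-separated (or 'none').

16

i=0 t=1 v=5: → [0,6); WM=-2
i=1 t=6 v=9: → [5,11); WM=3
i=2 t=6 v=1: → [5,11); WM=3
i=3 t=7 v=4: → [5,11); WM=4
i=4 t=10 v=3: → [10,16),[5,11); WM=7; [0,6) fires=5
i=5 t=10 v=2: → [10,16),[5,11); WM=7
i=6 t=9 v=8: → [5,11); WM=7
i=7 t=12 v=3: → [10,16); WM=9
i=8 t=12 v=8: → [10,16); WM=9
i=9 t=8 v=8: → [5,11); WM=9
i=10 t=9 v=8: → [5,11); WM=9
i=11 t=15 v=4: → [15,21),[10,16); WM=12; [5,11) fires=43
i=12 t=15 v=6: → [15,21),[10,16); WM=12
i=13 t=17 v=7: → [15,21); WM=14
i=14 t=21 v=1: → [20,26); WM=18; [10,16) fires=26
i=15 t=21 v=6: → [20,26); WM=18
i=16 t=11 v=9: DROP (t<18-1); WM=18
i=17 t=22 v=4: → [20,26); WM=19
i=18 t=24 v=3: → [20,26); WM=21; [15,21) fires=17
i=19 t=24 v=2: → [20,26); WM=21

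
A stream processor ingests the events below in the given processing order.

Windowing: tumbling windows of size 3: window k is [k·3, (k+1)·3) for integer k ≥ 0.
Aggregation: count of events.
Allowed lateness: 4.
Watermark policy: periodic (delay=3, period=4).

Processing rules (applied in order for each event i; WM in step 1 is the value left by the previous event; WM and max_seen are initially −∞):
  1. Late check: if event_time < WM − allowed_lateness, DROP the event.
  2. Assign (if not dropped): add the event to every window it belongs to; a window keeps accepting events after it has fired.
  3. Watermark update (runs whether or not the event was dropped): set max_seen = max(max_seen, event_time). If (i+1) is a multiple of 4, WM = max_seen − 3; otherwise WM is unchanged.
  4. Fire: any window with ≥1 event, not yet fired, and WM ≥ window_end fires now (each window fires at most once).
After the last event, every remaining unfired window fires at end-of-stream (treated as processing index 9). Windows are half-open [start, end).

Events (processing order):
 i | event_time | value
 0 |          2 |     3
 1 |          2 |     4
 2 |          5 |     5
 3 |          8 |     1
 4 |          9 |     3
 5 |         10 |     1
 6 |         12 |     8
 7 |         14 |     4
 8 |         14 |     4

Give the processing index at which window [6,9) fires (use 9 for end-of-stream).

i=0 t=2 v=3: → [0,3); WM=−∞
i=1 t=2 v=4: → [0,3); WM=−∞
i=2 t=5 v=5: → [3,6); WM=−∞
i=3 t=8 v=1: → [6,9); WM=5; [0,3) fires=2
i=4 t=9 v=3: → [9,12); WM=5
i=5 t=10 v=1: → [9,12); WM=5
i=6 t=12 v=8: → [12,15); WM=5
i=7 t=14 v=4: → [12,15); WM=11; [3,6) fires=1 [6,9) fires=1
i=8 t=14 v=4: → [12,15); WM=11

7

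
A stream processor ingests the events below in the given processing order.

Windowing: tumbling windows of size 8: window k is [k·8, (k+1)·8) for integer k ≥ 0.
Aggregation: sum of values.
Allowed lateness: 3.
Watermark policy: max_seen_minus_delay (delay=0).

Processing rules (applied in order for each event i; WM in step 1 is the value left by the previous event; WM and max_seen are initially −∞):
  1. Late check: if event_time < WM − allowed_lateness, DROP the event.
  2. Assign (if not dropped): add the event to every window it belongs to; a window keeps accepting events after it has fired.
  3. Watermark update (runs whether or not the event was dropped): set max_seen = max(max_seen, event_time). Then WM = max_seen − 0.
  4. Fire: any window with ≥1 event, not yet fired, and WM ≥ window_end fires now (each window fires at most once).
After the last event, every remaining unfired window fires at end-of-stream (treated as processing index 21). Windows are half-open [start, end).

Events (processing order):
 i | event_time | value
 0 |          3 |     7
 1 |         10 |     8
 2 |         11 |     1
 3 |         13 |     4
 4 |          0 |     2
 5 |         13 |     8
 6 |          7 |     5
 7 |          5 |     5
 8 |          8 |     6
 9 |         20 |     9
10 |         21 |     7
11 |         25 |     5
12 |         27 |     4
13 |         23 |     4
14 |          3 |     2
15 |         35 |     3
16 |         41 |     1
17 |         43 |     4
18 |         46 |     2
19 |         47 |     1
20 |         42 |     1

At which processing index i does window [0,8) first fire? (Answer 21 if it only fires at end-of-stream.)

i=0 t=3 v=7: → [0,8); WM=3
i=1 t=10 v=8: → [8,16); WM=10; [0,8) fires=7
i=2 t=11 v=1: → [8,16); WM=11
i=3 t=13 v=4: → [8,16); WM=13
i=4 t=0 v=2: DROP (t<13-3); WM=13
i=5 t=13 v=8: → [8,16); WM=13
i=6 t=7 v=5: DROP (t<13-3); WM=13
i=7 t=5 v=5: DROP (t<13-3); WM=13
i=8 t=8 v=6: DROP (t<13-3); WM=13
i=9 t=20 v=9: → [16,24); WM=20; [8,16) fires=21
i=10 t=21 v=7: → [16,24); WM=21
i=11 t=25 v=5: → [24,32); WM=25; [16,24) fires=16
i=12 t=27 v=4: → [24,32); WM=27
i=13 t=23 v=4: DROP (t<27-3); WM=27
i=14 t=3 v=2: DROP (t<27-3); WM=27
i=15 t=35 v=3: → [32,40); WM=35; [24,32) fires=9
i=16 t=41 v=1: → [40,48); WM=41; [32,40) fires=3
i=17 t=43 v=4: → [40,48); WM=43
i=18 t=46 v=2: → [40,48); WM=46
i=19 t=47 v=1: → [40,48); WM=47
i=20 t=42 v=1: DROP (t<47-3); WM=47

1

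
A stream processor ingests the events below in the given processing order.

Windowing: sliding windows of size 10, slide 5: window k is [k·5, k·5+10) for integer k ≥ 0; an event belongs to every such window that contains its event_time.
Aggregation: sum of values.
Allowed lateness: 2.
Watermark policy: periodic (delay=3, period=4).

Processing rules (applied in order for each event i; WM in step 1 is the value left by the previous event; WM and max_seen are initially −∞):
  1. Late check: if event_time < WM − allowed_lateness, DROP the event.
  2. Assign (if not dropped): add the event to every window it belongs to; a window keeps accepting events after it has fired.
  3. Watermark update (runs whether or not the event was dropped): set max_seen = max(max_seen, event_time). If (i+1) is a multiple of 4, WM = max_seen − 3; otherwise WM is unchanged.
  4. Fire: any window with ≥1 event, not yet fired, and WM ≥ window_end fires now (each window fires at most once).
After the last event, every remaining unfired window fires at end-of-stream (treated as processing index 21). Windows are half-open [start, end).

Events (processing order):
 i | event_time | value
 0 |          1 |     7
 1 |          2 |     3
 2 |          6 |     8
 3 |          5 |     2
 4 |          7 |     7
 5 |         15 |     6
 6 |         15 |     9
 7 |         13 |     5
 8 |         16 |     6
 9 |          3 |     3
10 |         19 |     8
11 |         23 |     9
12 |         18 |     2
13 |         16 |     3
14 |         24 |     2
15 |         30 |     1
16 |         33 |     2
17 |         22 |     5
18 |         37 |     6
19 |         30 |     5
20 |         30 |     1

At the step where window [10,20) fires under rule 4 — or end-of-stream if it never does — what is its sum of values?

i=0 t=1 v=7: → [0,10); WM=−∞
i=1 t=2 v=3: → [0,10); WM=−∞
i=2 t=6 v=8: → [5,15),[0,10); WM=−∞
i=3 t=5 v=2: → [5,15),[0,10); WM=3
i=4 t=7 v=7: → [5,15),[0,10); WM=3
i=5 t=15 v=6: → [15,25),[10,20); WM=3
i=6 t=15 v=9: → [15,25),[10,20); WM=3
i=7 t=13 v=5: → [10,20),[5,15); WM=12; [0,10) fires=27
i=8 t=16 v=6: → [15,25),[10,20); WM=12
i=9 t=3 v=3: DROP (t<12-2); WM=12
i=10 t=19 v=8: → [15,25),[10,20); WM=12
i=11 t=23 v=9: → [20,30),[15,25); WM=20; [5,15) fires=22 [10,20) fires=34
i=12 t=18 v=2: → [15,25),[10,20); WM=20
i=13 t=16 v=3: DROP (t<20-2); WM=20
i=14 t=24 v=2: → [20,30),[15,25); WM=20
i=15 t=30 v=1: → [30,40),[25,35); WM=27; [15,25) fires=42
i=16 t=33 v=2: → [30,40),[25,35); WM=27
i=17 t=22 v=5: DROP (t<27-2); WM=27
i=18 t=37 v=6: → [35,45),[30,40); WM=27
i=19 t=30 v=5: → [30,40),[25,35); WM=34; [20,30) fires=11
i=20 t=30 v=1: DROP (t<34-2); WM=34

34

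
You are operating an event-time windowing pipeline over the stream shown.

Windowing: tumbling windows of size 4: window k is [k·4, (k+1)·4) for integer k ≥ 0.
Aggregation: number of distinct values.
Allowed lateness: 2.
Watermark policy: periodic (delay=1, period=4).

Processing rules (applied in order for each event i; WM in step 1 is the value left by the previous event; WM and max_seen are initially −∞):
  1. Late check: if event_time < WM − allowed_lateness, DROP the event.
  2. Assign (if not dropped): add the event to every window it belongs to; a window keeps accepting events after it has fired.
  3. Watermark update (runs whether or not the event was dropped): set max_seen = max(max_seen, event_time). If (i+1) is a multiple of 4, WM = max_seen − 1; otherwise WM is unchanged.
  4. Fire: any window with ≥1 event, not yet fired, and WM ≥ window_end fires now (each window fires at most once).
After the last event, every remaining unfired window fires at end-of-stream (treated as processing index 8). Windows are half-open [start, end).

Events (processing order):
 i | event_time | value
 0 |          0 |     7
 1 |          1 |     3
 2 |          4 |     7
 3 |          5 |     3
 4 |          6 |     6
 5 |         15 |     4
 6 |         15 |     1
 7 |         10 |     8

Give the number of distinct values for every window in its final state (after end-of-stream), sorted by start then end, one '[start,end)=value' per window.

[0,4)=2 [4,8)=3 [8,12)=1 [12,16)=2

i=0 t=0 v=7: → [0,4); WM=−∞
i=1 t=1 v=3: → [0,4); WM=−∞
i=2 t=4 v=7: → [4,8); WM=−∞
i=3 t=5 v=3: → [4,8); WM=4; [0,4) fires=2
i=4 t=6 v=6: → [4,8); WM=4
i=5 t=15 v=4: → [12,16); WM=4
i=6 t=15 v=1: → [12,16); WM=4
i=7 t=10 v=8: → [8,12); WM=14; [4,8) fires=3 [8,12) fires=1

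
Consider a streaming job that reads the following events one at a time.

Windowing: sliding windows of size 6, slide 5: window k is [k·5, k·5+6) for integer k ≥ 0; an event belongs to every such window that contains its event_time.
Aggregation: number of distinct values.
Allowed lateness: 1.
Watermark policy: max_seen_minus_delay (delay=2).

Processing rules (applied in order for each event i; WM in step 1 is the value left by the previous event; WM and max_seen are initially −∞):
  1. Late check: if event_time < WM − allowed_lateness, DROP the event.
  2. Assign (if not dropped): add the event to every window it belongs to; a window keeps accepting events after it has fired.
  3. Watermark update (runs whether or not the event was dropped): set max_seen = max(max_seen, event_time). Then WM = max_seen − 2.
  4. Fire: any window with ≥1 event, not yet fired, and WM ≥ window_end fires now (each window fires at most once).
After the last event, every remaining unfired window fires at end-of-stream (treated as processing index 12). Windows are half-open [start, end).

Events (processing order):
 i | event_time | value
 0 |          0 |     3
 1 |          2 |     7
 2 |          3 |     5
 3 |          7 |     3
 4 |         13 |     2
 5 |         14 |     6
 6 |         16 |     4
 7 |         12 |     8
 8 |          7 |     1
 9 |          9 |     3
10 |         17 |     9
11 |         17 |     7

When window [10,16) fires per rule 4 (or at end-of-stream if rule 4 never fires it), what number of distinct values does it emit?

2

i=0 t=0 v=3: → [0,6); WM=-2
i=1 t=2 v=7: → [0,6); WM=0
i=2 t=3 v=5: → [0,6); WM=1
i=3 t=7 v=3: → [5,11); WM=5
i=4 t=13 v=2: → [10,16); WM=11; [0,6) fires=3 [5,11) fires=1
i=5 t=14 v=6: → [10,16); WM=12
i=6 t=16 v=4: → [15,21); WM=14
i=7 t=12 v=8: DROP (t<14-1); WM=14
i=8 t=7 v=1: DROP (t<14-1); WM=14
i=9 t=9 v=3: DROP (t<14-1); WM=14
i=10 t=17 v=9: → [15,21); WM=15
i=11 t=17 v=7: → [15,21); WM=15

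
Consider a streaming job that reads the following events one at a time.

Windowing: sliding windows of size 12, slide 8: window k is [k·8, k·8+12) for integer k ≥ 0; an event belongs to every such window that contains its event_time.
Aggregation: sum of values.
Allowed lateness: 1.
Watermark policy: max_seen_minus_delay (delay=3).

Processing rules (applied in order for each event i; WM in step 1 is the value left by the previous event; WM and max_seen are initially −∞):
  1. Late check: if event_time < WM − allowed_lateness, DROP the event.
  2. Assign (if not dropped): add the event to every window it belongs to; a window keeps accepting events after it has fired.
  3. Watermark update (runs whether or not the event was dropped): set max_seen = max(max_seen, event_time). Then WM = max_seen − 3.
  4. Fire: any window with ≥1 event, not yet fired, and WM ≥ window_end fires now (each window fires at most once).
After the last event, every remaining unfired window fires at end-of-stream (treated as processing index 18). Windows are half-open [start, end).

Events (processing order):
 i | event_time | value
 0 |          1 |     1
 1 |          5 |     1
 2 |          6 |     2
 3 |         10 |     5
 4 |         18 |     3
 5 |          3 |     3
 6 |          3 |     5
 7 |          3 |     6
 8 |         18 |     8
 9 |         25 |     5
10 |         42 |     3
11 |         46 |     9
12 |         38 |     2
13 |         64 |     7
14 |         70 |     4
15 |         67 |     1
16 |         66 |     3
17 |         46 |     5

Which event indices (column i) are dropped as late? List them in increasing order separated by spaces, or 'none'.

5 6 7 12 17

i=0 t=1 v=1: → [0,12); WM=-2
i=1 t=5 v=1: → [0,12); WM=2
i=2 t=6 v=2: → [0,12); WM=3
i=3 t=10 v=5: → [8,20),[0,12); WM=7
i=4 t=18 v=3: → [16,28),[8,20); WM=15; [0,12) fires=9
i=5 t=3 v=3: DROP (t<15-1); WM=15
i=6 t=3 v=5: DROP (t<15-1); WM=15
i=7 t=3 v=6: DROP (t<15-1); WM=15
i=8 t=18 v=8: → [16,28),[8,20); WM=15
i=9 t=25 v=5: → [24,36),[16,28); WM=22; [8,20) fires=16
i=10 t=42 v=3: → [40,52),[32,44); WM=39; [16,28) fires=16 [24,36) fires=5
i=11 t=46 v=9: → [40,52); WM=43
i=12 t=38 v=2: DROP (t<43-1); WM=43
i=13 t=64 v=7: → [64,76),[56,68); WM=61; [32,44) fires=3 [40,52) fires=12
i=14 t=70 v=4: → [64,76); WM=67
i=15 t=67 v=1: → [64,76),[56,68); WM=67
i=16 t=66 v=3: → [64,76),[56,68); WM=67
i=17 t=46 v=5: DROP (t<67-1); WM=67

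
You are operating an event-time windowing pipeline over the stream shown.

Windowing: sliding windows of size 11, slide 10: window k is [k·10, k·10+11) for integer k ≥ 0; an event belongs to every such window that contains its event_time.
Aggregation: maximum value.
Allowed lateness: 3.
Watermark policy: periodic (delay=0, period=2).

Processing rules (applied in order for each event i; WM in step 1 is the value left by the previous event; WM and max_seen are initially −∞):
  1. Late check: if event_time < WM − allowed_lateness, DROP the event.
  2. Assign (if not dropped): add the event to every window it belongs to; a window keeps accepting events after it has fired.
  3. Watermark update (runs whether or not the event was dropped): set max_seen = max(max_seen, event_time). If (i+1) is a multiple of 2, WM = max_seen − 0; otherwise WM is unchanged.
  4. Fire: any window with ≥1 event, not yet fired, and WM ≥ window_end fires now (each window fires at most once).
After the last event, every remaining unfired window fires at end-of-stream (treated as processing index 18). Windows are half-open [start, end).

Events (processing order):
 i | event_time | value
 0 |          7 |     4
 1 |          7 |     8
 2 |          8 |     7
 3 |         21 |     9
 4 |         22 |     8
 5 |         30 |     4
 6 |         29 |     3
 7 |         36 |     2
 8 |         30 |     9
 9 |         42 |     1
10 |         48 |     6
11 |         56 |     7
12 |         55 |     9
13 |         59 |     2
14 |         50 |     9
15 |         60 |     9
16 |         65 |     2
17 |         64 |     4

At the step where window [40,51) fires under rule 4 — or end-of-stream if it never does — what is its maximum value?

i=0 t=7 v=4: → [0,11); WM=−∞
i=1 t=7 v=8: → [0,11); WM=7
i=2 t=8 v=7: → [0,11); WM=7
i=3 t=21 v=9: → [20,31); WM=21; [0,11) fires=8
i=4 t=22 v=8: → [20,31); WM=21
i=5 t=30 v=4: → [30,41),[20,31); WM=30
i=6 t=29 v=3: → [20,31); WM=30
i=7 t=36 v=2: → [30,41); WM=36; [20,31) fires=9
i=8 t=30 v=9: DROP (t<36-3); WM=36
i=9 t=42 v=1: → [40,51); WM=42; [30,41) fires=4
i=10 t=48 v=6: → [40,51); WM=42
i=11 t=56 v=7: → [50,61); WM=56; [40,51) fires=6
i=12 t=55 v=9: → [50,61); WM=56
i=13 t=59 v=2: → [50,61); WM=59
i=14 t=50 v=9: DROP (t<59-3); WM=59
i=15 t=60 v=9: → [60,71),[50,61); WM=60
i=16 t=65 v=2: → [60,71); WM=60
i=17 t=64 v=4: → [60,71); WM=65; [50,61) fires=9

6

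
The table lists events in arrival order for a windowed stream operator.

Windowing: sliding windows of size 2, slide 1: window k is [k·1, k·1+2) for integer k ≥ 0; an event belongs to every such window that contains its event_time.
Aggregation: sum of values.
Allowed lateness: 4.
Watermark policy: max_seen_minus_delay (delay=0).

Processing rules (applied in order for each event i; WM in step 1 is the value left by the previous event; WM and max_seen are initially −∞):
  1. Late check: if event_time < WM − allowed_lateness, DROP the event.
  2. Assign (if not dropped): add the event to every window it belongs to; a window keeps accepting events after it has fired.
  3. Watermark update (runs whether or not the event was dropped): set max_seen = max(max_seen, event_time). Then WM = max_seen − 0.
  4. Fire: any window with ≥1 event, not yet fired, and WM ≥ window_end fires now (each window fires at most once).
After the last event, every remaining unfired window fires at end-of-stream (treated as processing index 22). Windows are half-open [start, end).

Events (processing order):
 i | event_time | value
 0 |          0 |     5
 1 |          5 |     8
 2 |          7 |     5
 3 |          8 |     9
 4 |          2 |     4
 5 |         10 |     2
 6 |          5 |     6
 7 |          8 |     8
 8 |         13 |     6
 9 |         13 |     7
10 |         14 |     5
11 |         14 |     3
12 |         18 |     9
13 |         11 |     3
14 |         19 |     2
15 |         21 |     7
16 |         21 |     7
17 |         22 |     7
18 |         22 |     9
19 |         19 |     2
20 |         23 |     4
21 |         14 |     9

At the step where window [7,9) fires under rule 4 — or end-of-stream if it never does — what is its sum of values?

14

i=0 t=0 v=5: → [0,2); WM=0
i=1 t=5 v=8: → [5,7),[4,6); WM=5; [0,2) fires=5
i=2 t=7 v=5: → [7,9),[6,8); WM=7; [4,6) fires=8 [5,7) fires=8
i=3 t=8 v=9: → [8,10),[7,9); WM=8; [6,8) fires=5
i=4 t=2 v=4: DROP (t<8-4); WM=8
i=5 t=10 v=2: → [10,12),[9,11); WM=10; [7,9) fires=14 [8,10) fires=9
i=6 t=5 v=6: DROP (t<10-4); WM=10
i=7 t=8 v=8: → [8,10),[7,9); WM=10
i=8 t=13 v=6: → [13,15),[12,14); WM=13; [9,11) fires=2 [10,12) fires=2
i=9 t=13 v=7: → [13,15),[12,14); WM=13
i=10 t=14 v=5: → [14,16),[13,15); WM=14; [12,14) fires=13
i=11 t=14 v=3: → [14,16),[13,15); WM=14
i=12 t=18 v=9: → [18,20),[17,19); WM=18; [13,15) fires=21 [14,16) fires=8
i=13 t=11 v=3: DROP (t<18-4); WM=18
i=14 t=19 v=2: → [19,21),[18,20); WM=19; [17,19) fires=9
i=15 t=21 v=7: → [21,23),[20,22); WM=21; [18,20) fires=11 [19,21) fires=2
i=16 t=21 v=7: → [21,23),[20,22); WM=21
i=17 t=22 v=7: → [22,24),[21,23); WM=22; [20,22) fires=14
i=18 t=22 v=9: → [22,24),[21,23); WM=22
i=19 t=19 v=2: → [19,21),[18,20); WM=22
i=20 t=23 v=4: → [23,25),[22,24); WM=23; [21,23) fires=30
i=21 t=14 v=9: DROP (t<23-4); WM=23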